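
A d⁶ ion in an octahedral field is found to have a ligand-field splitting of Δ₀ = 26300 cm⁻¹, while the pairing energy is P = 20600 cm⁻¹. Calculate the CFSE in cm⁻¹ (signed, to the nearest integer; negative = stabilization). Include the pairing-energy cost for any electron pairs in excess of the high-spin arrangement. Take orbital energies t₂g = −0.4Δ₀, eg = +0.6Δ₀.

-21920

Since Δ₀ = 26300 cm⁻¹ > P = 20600 cm⁻¹, the complex adopts the low-spin configuration.
Configuration: t₂g⁶ eg⁰.
Orbital CFSE = -2.4Δ₀ = -2.4 × 26300 = -63120 cm⁻¹.
Excess pairs vs high-spin: 3 − 1 = 2; pairing cost = +41200 cm⁻¹.
Net CFSE = -63120 + 41200 = -21920 cm⁻¹.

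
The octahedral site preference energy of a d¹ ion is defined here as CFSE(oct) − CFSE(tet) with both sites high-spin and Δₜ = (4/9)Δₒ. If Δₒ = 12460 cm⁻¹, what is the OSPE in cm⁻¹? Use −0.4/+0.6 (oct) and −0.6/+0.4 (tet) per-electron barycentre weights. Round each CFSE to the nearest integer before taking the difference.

Octahedral (high-spin): t2g^1 e_g^0, CFSE = 1(−0.4) + 0(+0.6) = -0.4Δₒ = -0.4 × 12460 = -4984 cm⁻¹.
In a tetrahedral site the filling is e^1 t2^0: CFSE(tet) = -0.6Δₜ = -0.6 × (4/9)(12460) = -3323 cm⁻¹.
OSPE = -4984 − (-3323) = -1661 cm⁻¹.

-1661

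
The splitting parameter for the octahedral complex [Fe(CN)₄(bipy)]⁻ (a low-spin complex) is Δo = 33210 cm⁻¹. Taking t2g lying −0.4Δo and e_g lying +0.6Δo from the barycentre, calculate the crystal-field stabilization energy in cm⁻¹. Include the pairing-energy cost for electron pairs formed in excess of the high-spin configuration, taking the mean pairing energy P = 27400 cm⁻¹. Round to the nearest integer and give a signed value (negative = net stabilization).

Ligand charges: 4×(-1) from CN⁻ and 1×(+0) from bipy sum to -4; with overall charge -1, Fe is +3.
Fe sits in group 8; removing 3 electrons leaves Fe³⁺ with 8 − 3 = 5 d electrons.
The d⁵ electrons fill as t2g^5 e_g^0.
CFSE(orbital) = 5×(-0.4Δo) + 0×(0.6Δo) = -2.0Δo; with Δo = 33210 cm⁻¹ that is -66420 cm⁻¹.
Pairing penalty: 2 pairs vs 0 in the high-spin reference → 2 extra × P = 54800 cm⁻¹.
Net CFSE = -66420 + 54800 = -11620 cm⁻¹.

-11620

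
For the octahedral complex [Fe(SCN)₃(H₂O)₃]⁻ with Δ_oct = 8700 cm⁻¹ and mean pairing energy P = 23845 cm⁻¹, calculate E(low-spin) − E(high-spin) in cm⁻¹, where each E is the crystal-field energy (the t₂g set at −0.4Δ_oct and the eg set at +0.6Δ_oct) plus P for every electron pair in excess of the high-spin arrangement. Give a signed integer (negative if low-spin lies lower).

30290

Ligand charges: 3×(-1) from SCN⁻ and 3×(+0) from H₂O sum to -3; with overall charge -1, Fe is +2.
Fe sits in group 8; removing 2 electrons leaves Fe²⁺ with 8 − 2 = 6 d electrons.
In the high-spin limit (t₂g⁴ eg²) the orbital term is -0.4Δ_oct = -3480 cm⁻¹, with no excess pairing.
For low-spin the configuration is t₂g⁶ eg⁰: orbital energy -2.4 × 8700 = -20880 cm⁻¹, and 2 additional pairs relative to high-spin add 47690 cm⁻¹, giving 26810 cm⁻¹.
E(LS) − E(HS) = 26810 − (-3480) = 30290 cm⁻¹.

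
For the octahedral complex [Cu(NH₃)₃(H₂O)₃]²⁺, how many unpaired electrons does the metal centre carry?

1

Ligand charges: 3×(+0) from NH₃ and 3×(+0) from H₂O sum to +0; with overall charge +2, Cu is +2.
Cu sits in group 11; removing 2 electrons leaves Cu²⁺ with 11 − 2 = 9 d electrons.
Configuration: t₂g⁶ eg³, giving 1 unpaired electron.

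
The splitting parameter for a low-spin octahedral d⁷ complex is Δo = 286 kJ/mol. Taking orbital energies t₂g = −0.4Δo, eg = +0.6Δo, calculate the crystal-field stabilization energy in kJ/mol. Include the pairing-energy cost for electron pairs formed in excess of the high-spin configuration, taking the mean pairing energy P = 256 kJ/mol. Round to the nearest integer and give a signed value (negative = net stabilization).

The d⁷ electrons fill as t₂g⁶ eg¹.
Orbital CFSE = 6(-0.4) + 1(0.6) = -1.8Δo = -1.8 × 286 = -515 kJ/mol.
Pairing penalty: 3 pairs vs 2 in the high-spin reference → 1 extra × P = 256 kJ/mol.
Net CFSE = -515 + 256 = -259 kJ/mol.

-259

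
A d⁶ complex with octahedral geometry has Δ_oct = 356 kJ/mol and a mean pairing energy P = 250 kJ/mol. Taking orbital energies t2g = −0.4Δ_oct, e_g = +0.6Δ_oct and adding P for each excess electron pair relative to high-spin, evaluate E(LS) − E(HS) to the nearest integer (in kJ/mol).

-212

High-spin d⁶ fills as t2g^4 e_g^2 with CFSE 4(−0.4) + 2(+0.6) = -0.4Δ_oct = -142 kJ/mol.
Low-spin t2g^6 e_g^0 gives -2.4Δ_oct = -854 kJ/mol, but forming 2 extra pairs costs 2P = 500 kJ/mol, so E(LS) = -854 + 500 = -354 kJ/mol.
E(LS) − E(HS) = -354 − (-142) = -212 kJ/mol.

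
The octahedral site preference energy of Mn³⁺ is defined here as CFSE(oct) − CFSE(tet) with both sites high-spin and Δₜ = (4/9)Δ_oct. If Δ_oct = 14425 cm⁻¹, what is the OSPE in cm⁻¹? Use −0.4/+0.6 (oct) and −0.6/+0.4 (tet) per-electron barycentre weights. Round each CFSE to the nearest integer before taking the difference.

Group 7 minus oxidation state +3 gives a d⁴ configuration for Mn³⁺.
Octahedral high-spin t2g^3 e_g^1: CFSE = -0.6 × 14425 = -8655 cm⁻¹.
Tetrahedral: e^2 t2^2, CFSE = 2(−0.6) + 2(+0.4) = -0.4Δₜ = -0.4 × (4/9) × 14425 = -2564 cm⁻¹.
OSPE = -8655 − (-2564) = -6091 cm⁻¹.

-6091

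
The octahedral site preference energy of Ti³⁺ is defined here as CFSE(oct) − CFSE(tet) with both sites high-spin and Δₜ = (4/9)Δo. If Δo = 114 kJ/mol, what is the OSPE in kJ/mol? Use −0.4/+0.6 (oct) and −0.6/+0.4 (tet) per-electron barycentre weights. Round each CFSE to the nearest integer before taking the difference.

Group 4 minus oxidation state +3 gives a d¹ configuration for Ti³⁺.
In an octahedral site d¹ (HS) is t₂g¹ eg⁰, giving CFSE(oct) = -0.4Δo = -46 kJ/mol.
Tetrahedral e¹ t₂⁰ gives -0.6Δₜ = -0.6 × (4/9) × 114 = -30 kJ/mol.
OSPE = CFSE(oct) − CFSE(tet) = -46 − (-30) = -16 kJ/mol.

-16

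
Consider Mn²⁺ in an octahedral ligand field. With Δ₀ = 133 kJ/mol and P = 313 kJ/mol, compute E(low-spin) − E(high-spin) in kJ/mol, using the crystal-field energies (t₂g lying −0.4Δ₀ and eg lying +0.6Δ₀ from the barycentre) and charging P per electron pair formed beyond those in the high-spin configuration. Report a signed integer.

Mn²⁺: group 7, so d-count = 7 − 2 = 5.
High-spin: t₂g³ eg², CFSE = 0.0Δ₀ = 0 kJ/mol.
Low-spin t₂g⁵ eg⁰ gives -2.0Δ₀ = -266 kJ/mol, but forming 2 extra pairs costs 2P = 626 kJ/mol, so E(LS) = -266 + 626 = 360 kJ/mol.
Thus E(LS) − E(HS) = 360 kJ/mol.

360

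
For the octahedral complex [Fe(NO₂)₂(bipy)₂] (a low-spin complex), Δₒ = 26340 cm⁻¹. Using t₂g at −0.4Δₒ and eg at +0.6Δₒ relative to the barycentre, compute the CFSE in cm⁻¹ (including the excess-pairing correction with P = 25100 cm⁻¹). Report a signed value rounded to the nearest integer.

-13016

Ligand charges: 2×(-1) from NO₂⁻ and 2×(+0) from bipy sum to -2; with overall charge +0, Fe is +2.
Group 8 minus oxidation state +2 gives a d⁶ configuration for Fe²⁺.
Configuration: t₂g⁶ eg⁰.
Orbital CFSE = 6(-0.4) + 0(0.6) = -2.4Δₒ = -2.4 × 26340 = -63216 cm⁻¹.
High-spin d⁶ would be t₂g⁴ eg² with 1 pair; low-spin has 3, so 2 excess pairs cost +2P = +50200 cm⁻¹.
Net CFSE = -63216 + 50200 = -13016 cm⁻¹.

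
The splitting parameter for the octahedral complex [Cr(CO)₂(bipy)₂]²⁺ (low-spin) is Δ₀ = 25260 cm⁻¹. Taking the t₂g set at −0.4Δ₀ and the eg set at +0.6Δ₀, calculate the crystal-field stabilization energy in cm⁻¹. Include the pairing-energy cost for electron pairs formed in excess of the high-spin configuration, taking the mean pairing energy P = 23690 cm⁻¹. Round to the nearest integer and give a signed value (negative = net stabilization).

Ligand charges: 2×(+0) from CO and 2×(+0) from bipy sum to +0; with overall charge +2, Cr is +2.
Cr is in group 6, so Cr²⁺ is d⁴ (6 − 2 = 4).
The d⁴ electrons fill as t₂g⁴ eg⁰.
The orbital stabilization is -1.6Δ₀ = -1.6 × 25260 = -40416 cm⁻¹.
Relative to high-spin t₂g³ eg¹ (0 paired), the low-spin configuration has 1 additional pair, contributing +1 × 23690 = +23690 cm⁻¹.
Net CFSE = -40416 + 23690 = -16726 cm⁻¹.

-16726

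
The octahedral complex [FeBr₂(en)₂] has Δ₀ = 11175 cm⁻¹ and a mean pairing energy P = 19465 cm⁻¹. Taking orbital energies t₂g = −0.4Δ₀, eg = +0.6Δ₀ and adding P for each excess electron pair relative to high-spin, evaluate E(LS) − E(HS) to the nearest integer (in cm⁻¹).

Ligand charges: 2×(-1) from Br⁻ and 2×(+0) from en sum to -2; with overall charge +0, Fe is +2.
Fe²⁺: group 8, so d-count = 8 − 2 = 6.
In the high-spin limit (t₂g⁴ eg²) the orbital term is -0.4Δ₀ = -4470 cm⁻¹, with no excess pairing.
For low-spin the configuration is t₂g⁶ eg⁰: orbital energy -2.4 × 11175 = -26820 cm⁻¹, and 2 additional pairs relative to high-spin add 38930 cm⁻¹, giving 12110 cm⁻¹.
Thus E(LS) − E(HS) = 16580 cm⁻¹.

16580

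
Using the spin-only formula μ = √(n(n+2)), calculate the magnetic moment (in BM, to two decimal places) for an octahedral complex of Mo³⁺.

Mo sits in group 6; removing 3 electrons leaves Mo³⁺ with 6 − 3 = 3 d electrons.
Configuration: t₂g³ eg⁰ → 3 unpaired electrons.
μ(spin-only) = √[3(3+2)] = √15 ≈ 3.87 BM.

3.87 BM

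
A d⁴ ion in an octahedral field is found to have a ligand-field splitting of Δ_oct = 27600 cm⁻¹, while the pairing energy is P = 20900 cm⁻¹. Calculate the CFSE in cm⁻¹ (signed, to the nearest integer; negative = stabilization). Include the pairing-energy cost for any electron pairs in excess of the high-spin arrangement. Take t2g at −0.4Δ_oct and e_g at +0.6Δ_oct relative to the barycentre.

-23260

Since Δ_oct = 27600 cm⁻¹ > P = 20900 cm⁻¹, the complex adopts the low-spin configuration.
Configuration: t2g^4 e_g^0.
Orbital CFSE = -1.6Δ_oct = -1.6 × 27600 = -44160 cm⁻¹.
Excess pairs vs high-spin: 1 − 0 = 1; pairing cost = +20900 cm⁻¹.
Net CFSE = -44160 + 20900 = -23260 cm⁻¹.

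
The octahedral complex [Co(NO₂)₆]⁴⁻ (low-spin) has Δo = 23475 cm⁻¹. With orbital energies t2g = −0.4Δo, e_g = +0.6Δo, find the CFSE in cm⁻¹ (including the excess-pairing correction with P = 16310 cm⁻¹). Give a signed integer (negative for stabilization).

Each NO₂⁻ contributes -1; 6 × (-1) = -6. With overall charge -4, Co is in the +2 oxidation state.
Co is in group 9, so Co²⁺ is d⁷ (9 − 2 = 7).
The d⁷ electrons fill as t2g^6 e_g^1.
The orbital stabilization is -1.8Δo = -1.8 × 23475 = -42255 cm⁻¹.
Relative to high-spin t2g^5 e_g^2 (2 paired), the low-spin configuration has 1 additional pair, contributing +1 × 16310 = +16310 cm⁻¹.
Net CFSE = -42255 + 16310 = -25945 cm⁻¹.

-25945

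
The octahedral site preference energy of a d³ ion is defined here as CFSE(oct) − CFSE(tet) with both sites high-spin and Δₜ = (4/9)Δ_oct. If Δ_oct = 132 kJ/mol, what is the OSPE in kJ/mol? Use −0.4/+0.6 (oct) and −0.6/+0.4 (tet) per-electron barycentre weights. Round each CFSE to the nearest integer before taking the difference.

-111

Octahedral (high-spin): t₂g³ eg⁰, CFSE = 3(−0.4) + 0(+0.6) = -1.2Δ_oct = -1.2 × 132 = -158 kJ/mol.
In a tetrahedral site the filling is e² t₂¹: CFSE(tet) = -0.8Δₜ = -0.8 × (4/9)(132) = -47 kJ/mol.
OSPE = CFSE(oct) − CFSE(tet) = -158 − (-47) = -111 kJ/mol.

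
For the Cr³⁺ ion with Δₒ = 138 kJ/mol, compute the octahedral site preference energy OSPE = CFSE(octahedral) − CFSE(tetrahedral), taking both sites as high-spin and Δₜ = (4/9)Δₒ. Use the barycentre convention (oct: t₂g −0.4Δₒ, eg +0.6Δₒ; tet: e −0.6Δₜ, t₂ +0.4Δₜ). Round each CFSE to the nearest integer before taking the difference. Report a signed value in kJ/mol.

-117

Cr sits in group 6; removing 3 electrons leaves Cr³⁺ with 6 − 3 = 3 d electrons.
In an octahedral site d³ (HS) is t₂g³ eg⁰, giving CFSE(oct) = -1.2Δₒ = -166 kJ/mol.
In a tetrahedral site the filling is e² t₂¹: CFSE(tet) = -0.8Δₜ = -0.8 × (4/9)(138) = -49 kJ/mol.
OSPE = CFSE(oct) − CFSE(tet) = -166 − (-49) = -117 kJ/mol.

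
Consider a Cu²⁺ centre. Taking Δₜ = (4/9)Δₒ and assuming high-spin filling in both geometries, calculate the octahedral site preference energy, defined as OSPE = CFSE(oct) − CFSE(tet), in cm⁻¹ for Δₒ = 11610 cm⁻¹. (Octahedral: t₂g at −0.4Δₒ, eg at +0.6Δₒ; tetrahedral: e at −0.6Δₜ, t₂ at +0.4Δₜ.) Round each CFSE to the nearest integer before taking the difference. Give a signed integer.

Group 11 minus oxidation state +2 gives a d⁹ configuration for Cu²⁺.
Octahedral (high-spin): t₂g⁶ eg³, CFSE = 6(−0.4) + 3(+0.6) = -0.6Δₒ = -0.6 × 11610 = -6966 cm⁻¹.
Tetrahedral: e⁴ t₂⁵, CFSE = 4(−0.6) + 5(+0.4) = -0.4Δₜ = -0.4 × (4/9) × 11610 = -2064 cm⁻¹.
OSPE = -6966 − (-2064) = -4902 cm⁻¹.

-4902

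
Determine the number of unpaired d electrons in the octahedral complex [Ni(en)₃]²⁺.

2

en is neutral, so the +2 overall charge sits on Ni: oxidation state +2.
Ni²⁺: group 10, so d-count = 10 − 2 = 8.
For octahedral d⁸ the high- and low-spin configurations coincide.
Configuration: t₂g⁶ eg², giving 2 unpaired electrons.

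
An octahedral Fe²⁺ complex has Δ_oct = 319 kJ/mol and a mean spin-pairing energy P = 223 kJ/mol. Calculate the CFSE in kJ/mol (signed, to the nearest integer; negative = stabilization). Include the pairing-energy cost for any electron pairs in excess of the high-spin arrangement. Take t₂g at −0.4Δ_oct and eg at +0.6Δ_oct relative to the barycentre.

-320

Fe²⁺: group 8, so d-count = 8 − 2 = 6.
Here Δ_oct > P (319 > 223), so the low-spin state is favoured.
Filling d⁶ accordingly: t₂g⁶ eg⁰.
Orbital CFSE = -2.4Δ_oct = -2.4 × 319 = -766 kJ/mol.
Excess pairs vs high-spin: 3 − 1 = 2; pairing cost = +446 kJ/mol.
Net CFSE = -766 + 446 = -320 kJ/mol.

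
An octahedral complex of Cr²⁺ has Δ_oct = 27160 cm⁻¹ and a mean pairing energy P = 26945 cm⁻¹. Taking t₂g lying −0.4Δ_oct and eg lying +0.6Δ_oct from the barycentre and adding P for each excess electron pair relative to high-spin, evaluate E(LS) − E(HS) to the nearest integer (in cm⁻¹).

-215

Group 6 minus oxidation state +2 gives a d⁴ configuration for Cr²⁺.
High-spin d⁴ fills as t₂g³ eg¹ with CFSE 3(−0.4) + 1(+0.6) = -0.6Δ_oct = -16296 cm⁻¹.
Low-spin: t₂g⁴ eg⁰, orbital CFSE = -1.6Δ_oct = -43456 cm⁻¹; plus 1 excess pair × P = +26945 cm⁻¹; total -16511 cm⁻¹.
E(LS) − E(HS) = -16511 − (-16296) = -215 cm⁻¹.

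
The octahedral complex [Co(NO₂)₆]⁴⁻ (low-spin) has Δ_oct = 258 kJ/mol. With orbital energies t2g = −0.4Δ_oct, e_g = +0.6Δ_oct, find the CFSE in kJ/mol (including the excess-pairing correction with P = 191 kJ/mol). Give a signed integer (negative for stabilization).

-273

Each NO₂⁻ contributes -1; 6 × (-1) = -6. With overall charge -4, Co is in the +2 oxidation state.
Group 9 minus oxidation state +2 gives a d⁷ configuration for Co²⁺.
The d⁷ electrons fill as t2g^6 e_g^1.
Orbital CFSE = 6(-0.4) + 1(0.6) = -1.8Δ_oct = -1.8 × 258 = -464 kJ/mol.
High-spin d⁷ would be t2g^5 e_g^2 with 2 pairs; low-spin has 3, so 1 excess pair costs +1P = +191 kJ/mol.
Net CFSE = -464 + 191 = -273 kJ/mol.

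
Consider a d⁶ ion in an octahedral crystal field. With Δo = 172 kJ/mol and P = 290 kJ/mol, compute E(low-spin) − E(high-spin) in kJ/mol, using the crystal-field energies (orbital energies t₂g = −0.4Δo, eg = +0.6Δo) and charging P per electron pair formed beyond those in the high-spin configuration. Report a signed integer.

High-spin d⁶ fills as t₂g⁴ eg² with CFSE 4(−0.4) + 2(+0.6) = -0.4Δo = -69 kJ/mol.
For low-spin the configuration is t₂g⁶ eg⁰: orbital energy -2.4 × 172 = -413 kJ/mol, and 2 additional pairs relative to high-spin add 580 kJ/mol, giving 167 kJ/mol.
Thus E(LS) − E(HS) = 236 kJ/mol.

236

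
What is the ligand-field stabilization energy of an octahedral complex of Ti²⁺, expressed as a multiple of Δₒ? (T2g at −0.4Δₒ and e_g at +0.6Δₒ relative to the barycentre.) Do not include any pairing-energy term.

Ti sits in group 4; removing 2 electrons leaves Ti²⁺ with 4 − 2 = 2 d electrons.
For octahedral d² the high- and low-spin configurations coincide.
Configuration: t2g^2 e_g^0.
CFSE = 2(-0.4Δₒ) + 0(0.6Δₒ) = -0.8Δₒ + 0.0Δₒ = -0.8Δₒ.

-0.8 Δₒ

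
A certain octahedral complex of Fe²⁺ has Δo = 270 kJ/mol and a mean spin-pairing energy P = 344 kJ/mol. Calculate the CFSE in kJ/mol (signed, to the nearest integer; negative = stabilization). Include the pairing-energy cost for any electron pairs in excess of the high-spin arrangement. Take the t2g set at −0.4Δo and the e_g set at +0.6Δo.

Group 8 minus oxidation state +2 gives a d⁶ configuration for Fe²⁺.
Δo < P, so pairing is avoided: the ground state is high-spin.
Filling d⁶ accordingly: t2g^4 e_g^2.
Orbital CFSE = -0.4Δo = -0.4 × 270 = -108 kJ/mol.
High-spin has no excess pairs, so no pairing correction applies.

-108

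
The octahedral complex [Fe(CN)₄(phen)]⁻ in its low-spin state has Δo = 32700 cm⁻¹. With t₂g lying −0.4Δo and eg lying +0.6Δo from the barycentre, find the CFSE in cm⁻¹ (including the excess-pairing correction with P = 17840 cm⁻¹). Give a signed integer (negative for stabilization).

-29720

Ligand charges: 4×(-1) from CN⁻ and 1×(+0) from phen sum to -4; with overall charge -1, Fe is +3.
Group 8 minus oxidation state +3 gives a d⁵ configuration for Fe³⁺.
Configuration: t₂g⁵ eg⁰.
The orbital stabilization is -2.0Δo = -2.0 × 32700 = -65400 cm⁻¹.
Relative to high-spin t₂g³ eg² (0 paired), the low-spin configuration has 2 additional pairs, contributing +2 × 17840 = +35680 cm⁻¹.
Combining: -65400 + 35680 = -29720 cm⁻¹.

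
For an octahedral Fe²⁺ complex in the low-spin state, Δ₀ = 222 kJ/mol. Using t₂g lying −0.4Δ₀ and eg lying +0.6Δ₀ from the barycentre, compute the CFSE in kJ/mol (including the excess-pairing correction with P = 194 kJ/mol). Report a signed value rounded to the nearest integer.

-145

Fe²⁺: group 8, so d-count = 8 − 2 = 6.
Configuration: t₂g⁶ eg⁰.
The orbital stabilization is -2.4Δ₀ = -2.4 × 222 = -533 kJ/mol.
High-spin d⁶ would be t₂g⁴ eg² with 1 pair; low-spin has 3, so 2 excess pairs cost +2P = +388 kJ/mol.
Net CFSE = -533 + 388 = -145 kJ/mol.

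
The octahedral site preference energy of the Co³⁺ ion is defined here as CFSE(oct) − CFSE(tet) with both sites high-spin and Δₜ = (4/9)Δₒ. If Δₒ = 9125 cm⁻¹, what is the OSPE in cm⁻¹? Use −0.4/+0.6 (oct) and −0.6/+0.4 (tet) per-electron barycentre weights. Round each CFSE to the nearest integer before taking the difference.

-1217

Co³⁺: group 9, so d-count = 9 − 3 = 6.
In an octahedral site d⁶ (HS) is t₂g⁴ eg², giving CFSE(oct) = -0.4Δₒ = -3650 cm⁻¹.
Tetrahedral e³ t₂³ gives -0.6Δₜ = -0.6 × (4/9) × 9125 = -2433 cm⁻¹.
OSPE = -3650 − (-2433) = -1217 cm⁻¹.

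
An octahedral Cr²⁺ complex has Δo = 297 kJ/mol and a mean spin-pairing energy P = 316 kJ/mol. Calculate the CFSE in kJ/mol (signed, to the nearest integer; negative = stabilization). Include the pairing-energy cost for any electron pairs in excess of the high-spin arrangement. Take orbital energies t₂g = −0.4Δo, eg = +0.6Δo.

Cr is in group 6, so Cr²⁺ is d⁴ (6 − 2 = 4).
Here Δo < P (297 < 316), so the high-spin state is favoured.
Filling d⁴ accordingly: t₂g³ eg¹.
Orbital CFSE = -0.6Δo = -0.6 × 297 = -178 kJ/mol.
High-spin has no excess pairs, so no pairing correction applies.

-178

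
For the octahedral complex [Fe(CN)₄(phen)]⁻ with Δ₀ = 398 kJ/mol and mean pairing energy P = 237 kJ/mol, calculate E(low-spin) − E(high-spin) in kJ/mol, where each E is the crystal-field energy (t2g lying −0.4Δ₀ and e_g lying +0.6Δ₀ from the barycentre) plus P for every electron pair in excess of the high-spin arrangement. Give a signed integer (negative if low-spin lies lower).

Ligand charges: 4×(-1) from CN⁻ and 1×(+0) from phen sum to -4; with overall charge -1, Fe is +3.
Fe³⁺: group 8, so d-count = 8 − 3 = 5.
High-spin d⁵ fills as t2g^3 e_g^2 with CFSE 3(−0.4) + 2(+0.6) = 0.0Δ₀ = 0 kJ/mol.
Low-spin t2g^5 e_g^0 gives -2.0Δ₀ = -796 kJ/mol, but forming 2 extra pairs costs 2P = 474 kJ/mol, so E(LS) = -796 + 474 = -322 kJ/mol.
Thus E(LS) − E(HS) = -322 kJ/mol.

-322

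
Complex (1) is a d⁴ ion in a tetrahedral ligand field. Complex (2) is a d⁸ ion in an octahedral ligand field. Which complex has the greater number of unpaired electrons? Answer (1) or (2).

(1): With tetrahedral geometry the complex is necessarily high-spin; e^2 t2^2 → 4 unpaired.
(2): For octahedral d⁸ the high- and low-spin configurations coincide; t₂g⁶ eg² → 2 unpaired.
So (1) has more unpaired electrons.

(1)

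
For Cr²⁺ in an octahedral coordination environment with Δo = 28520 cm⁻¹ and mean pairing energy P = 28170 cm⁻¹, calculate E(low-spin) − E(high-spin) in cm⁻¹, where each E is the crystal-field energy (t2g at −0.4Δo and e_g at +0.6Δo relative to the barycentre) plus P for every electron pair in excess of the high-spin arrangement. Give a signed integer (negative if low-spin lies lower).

-350

Cr²⁺: group 6, so d-count = 6 − 2 = 4.
High-spin d⁴ fills as t2g^3 e_g^1 with CFSE 3(−0.4) + 1(+0.6) = -0.6Δo = -17112 cm⁻¹.
Low-spin: t2g^4 e_g^0, orbital CFSE = -1.6Δo = -45632 cm⁻¹; plus 1 excess pair × P = +28170 cm⁻¹; total -17462 cm⁻¹.
Thus E(LS) − E(HS) = -350 cm⁻¹.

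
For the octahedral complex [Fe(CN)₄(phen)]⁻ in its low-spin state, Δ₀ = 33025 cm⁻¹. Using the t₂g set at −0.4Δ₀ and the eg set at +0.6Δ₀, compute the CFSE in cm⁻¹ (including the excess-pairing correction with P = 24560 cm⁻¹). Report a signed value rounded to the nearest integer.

Ligand charges: 4×(-1) from CN⁻ and 1×(+0) from phen sum to -4; with overall charge -1, Fe is +3.
Fe³⁺: group 8, so d-count = 8 − 3 = 5.
Configuration: t₂g⁵ eg⁰.
The orbital stabilization is -2.0Δ₀ = -2.0 × 33025 = -66050 cm⁻¹.
Relative to high-spin t₂g³ eg² (0 paired), the low-spin configuration has 2 additional pairs, contributing +2 × 24560 = +49120 cm⁻¹.
Net CFSE = -66050 + 49120 = -16930 cm⁻¹.

-16930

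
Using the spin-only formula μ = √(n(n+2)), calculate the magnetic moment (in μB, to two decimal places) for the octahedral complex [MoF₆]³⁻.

3.87 μB

Each F⁻ contributes -1; 6 × (-1) = -6. With overall charge -3, Mo is in the +3 oxidation state.
Mo³⁺: group 6, so d-count = 6 − 3 = 3.
Configuration: t₂g³ eg⁰ → 3 unpaired electrons.
μ(spin-only) = √[3(3+2)] = √15 ≈ 3.87 μB.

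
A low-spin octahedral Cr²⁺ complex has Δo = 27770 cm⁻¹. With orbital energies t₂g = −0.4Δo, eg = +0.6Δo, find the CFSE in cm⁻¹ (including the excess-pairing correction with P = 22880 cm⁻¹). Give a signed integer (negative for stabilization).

-21552

Cr²⁺: group 6, so d-count = 6 − 2 = 4.
The d⁴ electrons fill as t₂g⁴ eg⁰.
Orbital CFSE = 4(-0.4) + 0(0.6) = -1.6Δo = -1.6 × 27770 = -44432 cm⁻¹.
Relative to high-spin t₂g³ eg¹ (0 paired), the low-spin configuration has 1 additional pair, contributing +1 × 22880 = +22880 cm⁻¹.
Overall CFSE = -44432 + 22880 = -21552 cm⁻¹.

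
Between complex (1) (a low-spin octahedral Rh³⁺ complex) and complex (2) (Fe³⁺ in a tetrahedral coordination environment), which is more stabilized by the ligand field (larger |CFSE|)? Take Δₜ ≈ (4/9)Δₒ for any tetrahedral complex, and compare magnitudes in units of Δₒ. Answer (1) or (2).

(1): Group 9 minus oxidation state +3 gives a d⁶ configuration for Rh³⁺; t₂g⁶ eg⁰, CFSE = -2.4Δₒ.
(2): Group 8 minus oxidation state +3 gives a d⁵ configuration for Fe³⁺; With tetrahedral geometry the complex is necessarily high-spin; e^2 t2^3, CFSE = 0.0Δₜ ≈ 0.00Δₒ.
So (1) has the larger |CFSE|.

(1)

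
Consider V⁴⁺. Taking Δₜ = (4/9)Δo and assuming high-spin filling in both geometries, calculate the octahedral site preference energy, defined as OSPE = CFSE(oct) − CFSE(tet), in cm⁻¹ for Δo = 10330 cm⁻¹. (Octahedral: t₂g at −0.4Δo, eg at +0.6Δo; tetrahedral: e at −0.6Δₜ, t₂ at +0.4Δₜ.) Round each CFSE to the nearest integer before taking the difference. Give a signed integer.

-1377

V⁴⁺: group 5, so d-count = 5 − 4 = 1.
In an octahedral site d¹ (HS) is t₂g¹ eg⁰, giving CFSE(oct) = -0.4Δo = -4132 cm⁻¹.
Tetrahedral: e¹ t₂⁰, CFSE = 1(−0.6) + 0(+0.4) = -0.6Δₜ = -0.6 × (4/9) × 10330 = -2755 cm⁻¹.
OSPE = -4132 − (-2755) = -1377 cm⁻¹.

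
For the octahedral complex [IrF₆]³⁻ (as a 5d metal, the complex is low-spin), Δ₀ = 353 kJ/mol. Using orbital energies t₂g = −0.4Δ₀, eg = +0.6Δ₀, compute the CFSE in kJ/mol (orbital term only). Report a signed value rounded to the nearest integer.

Each F⁻ contributes -1; 6 × (-1) = -6. With overall charge -3, Ir is in the +3 oxidation state.
Group 9 minus oxidation state +3 gives a d⁶ configuration for Ir³⁺.
Electron filling gives t₂g⁶ eg⁰.
CFSE(orbital) = 6×(-0.4Δ₀) + 0×(0.6Δ₀) = -2.4Δ₀; with Δ₀ = 353 kJ/mol that is -847 kJ/mol.

-847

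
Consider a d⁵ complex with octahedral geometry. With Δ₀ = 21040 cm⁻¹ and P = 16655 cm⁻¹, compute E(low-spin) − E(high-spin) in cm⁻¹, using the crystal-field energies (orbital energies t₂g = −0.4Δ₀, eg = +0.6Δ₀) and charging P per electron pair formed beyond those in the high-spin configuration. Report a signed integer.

High-spin d⁵ fills as t₂g³ eg² with CFSE 3(−0.4) + 2(+0.6) = 0.0Δ₀ = 0 cm⁻¹.
For low-spin the configuration is t₂g⁵ eg⁰: orbital energy -2.0 × 21040 = -42080 cm⁻¹, and 2 additional pairs relative to high-spin add 33310 cm⁻¹, giving -8770 cm⁻¹.
E(LS) − E(HS) = -8770 − (0) = -8770 cm⁻¹.

-8770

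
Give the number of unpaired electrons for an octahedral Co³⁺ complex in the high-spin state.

4

Co³⁺: group 9, so d-count = 9 − 3 = 6.
Configuration: t₂g⁴ eg², giving 4 unpaired electrons.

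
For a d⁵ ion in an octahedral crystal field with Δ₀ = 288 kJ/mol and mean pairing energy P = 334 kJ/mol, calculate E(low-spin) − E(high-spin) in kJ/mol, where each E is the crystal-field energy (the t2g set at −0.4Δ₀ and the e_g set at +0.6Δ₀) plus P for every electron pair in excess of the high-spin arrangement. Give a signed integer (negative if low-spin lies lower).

92

High-spin: t2g^3 e_g^2, CFSE = 0.0Δ₀ = 0 kJ/mol.
Low-spin t2g^5 e_g^0 gives -2.0Δ₀ = -576 kJ/mol, but forming 2 extra pairs costs 2P = 668 kJ/mol, so E(LS) = -576 + 668 = 92 kJ/mol.
E(LS) − E(HS) = 92 − (0) = 92 kJ/mol.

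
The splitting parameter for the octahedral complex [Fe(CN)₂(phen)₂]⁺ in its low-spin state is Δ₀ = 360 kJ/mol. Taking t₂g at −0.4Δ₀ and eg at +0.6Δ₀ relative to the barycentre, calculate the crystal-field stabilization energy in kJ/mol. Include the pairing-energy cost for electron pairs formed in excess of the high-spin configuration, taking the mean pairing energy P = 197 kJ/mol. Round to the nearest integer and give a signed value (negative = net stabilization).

Ligand charges: 2×(-1) from CN⁻ and 2×(+0) from phen sum to -2; with overall charge +1, Fe is +3.
Group 8 minus oxidation state +3 gives a d⁵ configuration for Fe³⁺.
The d⁵ electrons fill as t₂g⁵ eg⁰.
The orbital stabilization is -2.0Δ₀ = -2.0 × 360 = -720 kJ/mol.
Relative to high-spin t₂g³ eg² (0 paired), the low-spin configuration has 2 additional pairs, contributing +2 × 197 = +394 kJ/mol.
Overall CFSE = -720 + 394 = -326 kJ/mol.

-326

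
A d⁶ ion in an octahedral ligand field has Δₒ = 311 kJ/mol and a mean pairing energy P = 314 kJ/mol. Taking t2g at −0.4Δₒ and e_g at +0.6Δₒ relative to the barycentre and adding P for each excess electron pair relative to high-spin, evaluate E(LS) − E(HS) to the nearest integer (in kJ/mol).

6

High-spin d⁶ fills as t2g^4 e_g^2 with CFSE 4(−0.4) + 2(+0.6) = -0.4Δₒ = -124 kJ/mol.
Low-spin: t2g^6 e_g^0, orbital CFSE = -2.4Δₒ = -746 kJ/mol; plus 2 excess pairs × P = +628 kJ/mol; total -118 kJ/mol.
Thus E(LS) − E(HS) = 6 kJ/mol.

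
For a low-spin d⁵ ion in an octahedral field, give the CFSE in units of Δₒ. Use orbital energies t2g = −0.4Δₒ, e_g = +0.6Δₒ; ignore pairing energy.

Configuration: t2g^5 e_g^0.
CFSE = 5(-0.4Δₒ) + 0(0.6Δₒ) = -2.0Δₒ + 0.0Δₒ = -2.0Δₒ.

-2.0 Δₒ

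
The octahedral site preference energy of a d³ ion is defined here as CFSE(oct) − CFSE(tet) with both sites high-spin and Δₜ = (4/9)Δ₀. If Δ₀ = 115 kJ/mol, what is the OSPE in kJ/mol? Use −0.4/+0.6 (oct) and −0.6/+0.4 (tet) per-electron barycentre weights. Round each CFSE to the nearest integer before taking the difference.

-97

Octahedral (high-spin): t₂g³ eg⁰, CFSE = 3(−0.4) + 0(+0.6) = -1.2Δ₀ = -1.2 × 115 = -138 kJ/mol.
Tetrahedral e² t₂¹ gives -0.8Δₜ = -0.8 × (4/9) × 115 = -41 kJ/mol.
OSPE = -138 − (-41) = -97 kJ/mol.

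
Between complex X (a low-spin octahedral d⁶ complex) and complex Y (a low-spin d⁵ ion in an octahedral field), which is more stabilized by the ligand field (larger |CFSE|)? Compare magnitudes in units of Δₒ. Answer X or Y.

X

X: t₂g⁶ eg⁰, CFSE = -2.4Δₒ.
Y: t₂g⁵ eg⁰, CFSE = -2.0Δₒ.
So X has the larger |CFSE|.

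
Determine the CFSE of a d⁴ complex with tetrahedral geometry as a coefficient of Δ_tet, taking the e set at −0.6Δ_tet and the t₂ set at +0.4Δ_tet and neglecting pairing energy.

-0.4 Δ_tet

Tetrahedral fields are weak (Δₜ ≈ 4/9 Δₒ), so electrons fill high-spin.
Configuration: e² t₂².
CFSE = 2(-0.6Δ_tet) + 2(0.4Δ_tet) = -1.2Δ_tet + 0.8Δ_tet = -0.4Δ_tet.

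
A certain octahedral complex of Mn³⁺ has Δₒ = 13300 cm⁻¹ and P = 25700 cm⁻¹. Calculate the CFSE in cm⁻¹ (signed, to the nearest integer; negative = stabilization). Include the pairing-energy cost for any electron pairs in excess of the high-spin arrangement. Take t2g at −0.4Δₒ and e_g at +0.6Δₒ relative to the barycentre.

Mn³⁺: group 7, so d-count = 7 − 3 = 4.
Since Δₒ = 13300 cm⁻¹ < P = 25700 cm⁻¹, the complex adopts the high-spin configuration.
Filling d⁴ accordingly: t2g^3 e_g^1.
Orbital CFSE = -0.6Δₒ = -0.6 × 13300 = -7980 cm⁻¹.
High-spin has no excess pairs, so no pairing correction applies.

-7980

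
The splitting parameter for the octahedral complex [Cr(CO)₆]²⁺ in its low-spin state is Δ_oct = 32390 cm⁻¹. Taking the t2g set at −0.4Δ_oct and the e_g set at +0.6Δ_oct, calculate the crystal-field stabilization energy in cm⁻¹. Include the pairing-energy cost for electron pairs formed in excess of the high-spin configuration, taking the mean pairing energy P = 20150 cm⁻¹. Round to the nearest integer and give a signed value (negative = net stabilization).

-31674

CO is neutral, so the +2 overall charge sits on Cr: oxidation state +2.
Group 6 minus oxidation state +2 gives a d⁴ configuration for Cr²⁺.
The d⁴ electrons fill as t2g^4 e_g^0.
Orbital CFSE = 4(-0.4) + 0(0.6) = -1.6Δ_oct = -1.6 × 32390 = -51824 cm⁻¹.
Pairing penalty: 1 pair vs 0 in the high-spin reference → 1 extra × P = 20150 cm⁻¹.
Net CFSE = -51824 + 20150 = -31674 cm⁻¹.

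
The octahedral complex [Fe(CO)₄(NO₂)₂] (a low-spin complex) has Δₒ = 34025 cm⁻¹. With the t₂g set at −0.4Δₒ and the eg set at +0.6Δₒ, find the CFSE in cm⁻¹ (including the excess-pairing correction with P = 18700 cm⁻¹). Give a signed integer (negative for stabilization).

-44260

Ligand charges: 4×(+0) from CO and 2×(-1) from NO₂⁻ sum to -2; with overall charge +0, Fe is +2.
Fe sits in group 8; removing 2 electrons leaves Fe²⁺ with 8 − 2 = 6 d electrons.
Electron filling gives t₂g⁶ eg⁰.
CFSE(orbital) = 6×(-0.4Δₒ) + 0×(0.6Δₒ) = -2.4Δₒ; with Δₒ = 34025 cm⁻¹ that is -81660 cm⁻¹.
Relative to high-spin t₂g⁴ eg² (1 paired), the low-spin configuration has 2 additional pairs, contributing +2 × 18700 = +37400 cm⁻¹.
Overall CFSE = -81660 + 37400 = -44260 cm⁻¹.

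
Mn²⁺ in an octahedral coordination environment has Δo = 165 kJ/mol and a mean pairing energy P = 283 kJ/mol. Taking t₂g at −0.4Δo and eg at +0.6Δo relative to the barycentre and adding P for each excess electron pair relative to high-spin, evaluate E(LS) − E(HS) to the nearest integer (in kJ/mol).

Mn is in group 7, so Mn²⁺ is d⁵ (7 − 2 = 5).
High-spin d⁵ fills as t₂g³ eg² with CFSE 3(−0.4) + 2(+0.6) = 0.0Δo = 0 kJ/mol.
Low-spin t₂g⁵ eg⁰ gives -2.0Δo = -330 kJ/mol, but forming 2 extra pairs costs 2P = 566 kJ/mol, so E(LS) = -330 + 566 = 236 kJ/mol.
E(LS) − E(HS) = 236 − (0) = 236 kJ/mol.

236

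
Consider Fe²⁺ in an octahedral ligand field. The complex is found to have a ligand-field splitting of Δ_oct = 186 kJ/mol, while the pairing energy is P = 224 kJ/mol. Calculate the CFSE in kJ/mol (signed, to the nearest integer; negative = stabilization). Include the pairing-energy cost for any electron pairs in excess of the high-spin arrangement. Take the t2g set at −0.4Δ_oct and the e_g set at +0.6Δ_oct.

-74

Group 8 minus oxidation state +2 gives a d⁶ configuration for Fe²⁺.
With Δ_oct < P the complex is high-spin.
Filling d⁶ accordingly: t2g^4 e_g^2.
Orbital CFSE = -0.4Δ_oct = -0.4 × 186 = -74 kJ/mol.
High-spin has no excess pairs, so no pairing correction applies.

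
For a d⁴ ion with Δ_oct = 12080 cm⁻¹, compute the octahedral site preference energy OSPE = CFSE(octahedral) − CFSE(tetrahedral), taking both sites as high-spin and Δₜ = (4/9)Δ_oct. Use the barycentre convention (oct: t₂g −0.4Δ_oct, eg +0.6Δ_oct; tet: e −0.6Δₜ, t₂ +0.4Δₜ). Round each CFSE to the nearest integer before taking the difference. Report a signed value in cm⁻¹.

Octahedral high-spin t₂g³ eg¹: CFSE = -0.6 × 12080 = -7248 cm⁻¹.
In a tetrahedral site the filling is e² t₂²: CFSE(tet) = -0.4Δₜ = -0.4 × (4/9)(12080) = -2148 cm⁻¹.
Subtracting, OSPE = -7248 − (-2148) = -5100 cm⁻¹.

-5100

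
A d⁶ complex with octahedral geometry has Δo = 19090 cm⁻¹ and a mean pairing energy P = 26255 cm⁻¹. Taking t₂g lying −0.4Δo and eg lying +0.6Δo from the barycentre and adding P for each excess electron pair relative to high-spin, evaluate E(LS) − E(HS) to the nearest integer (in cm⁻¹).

14330

High-spin d⁶ fills as t₂g⁴ eg² with CFSE 4(−0.4) + 2(+0.6) = -0.4Δo = -7636 cm⁻¹.
Low-spin t₂g⁶ eg⁰ gives -2.4Δo = -45816 cm⁻¹, but forming 2 extra pairs costs 2P = 52510 cm⁻¹, so E(LS) = -45816 + 52510 = 6694 cm⁻¹.
E(LS) − E(HS) = 6694 − (-7636) = 14330 cm⁻¹.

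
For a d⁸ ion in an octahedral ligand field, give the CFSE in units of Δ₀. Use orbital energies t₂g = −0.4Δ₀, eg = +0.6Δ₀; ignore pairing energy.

-1.2 Δ₀

Configuration: t₂g⁶ eg².
CFSE = 6(-0.4Δ₀) + 2(0.6Δ₀) = -2.4Δ₀ + 1.2Δ₀ = -1.2Δ₀.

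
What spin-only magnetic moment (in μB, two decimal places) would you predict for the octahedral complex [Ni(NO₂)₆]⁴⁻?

Each NO₂⁻ contributes -1; 6 × (-1) = -6. With overall charge -4, Ni is in the +2 oxidation state.
Ni sits in group 10; removing 2 electrons leaves Ni²⁺ with 10 − 2 = 8 d electrons.
Configuration: t2g^6 e_g^2 → 2 unpaired electrons.
μ(spin-only) = √[2(2+2)] = √8 ≈ 2.83 μB.

2.83 μB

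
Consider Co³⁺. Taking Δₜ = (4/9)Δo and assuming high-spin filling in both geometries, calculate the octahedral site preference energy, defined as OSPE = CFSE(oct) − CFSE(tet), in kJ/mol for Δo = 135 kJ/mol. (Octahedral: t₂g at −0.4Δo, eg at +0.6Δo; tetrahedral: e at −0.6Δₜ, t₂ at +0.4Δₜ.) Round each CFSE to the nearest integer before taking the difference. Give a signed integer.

Co³⁺: group 9, so d-count = 9 − 3 = 6.
Octahedral high-spin t2g^4 e_g^2: CFSE = -0.4 × 135 = -54 kJ/mol.
In a tetrahedral site the filling is e^3 t2^3: CFSE(tet) = -0.6Δₜ = -0.6 × (4/9)(135) = -36 kJ/mol.
Subtracting, OSPE = -54 − (-36) = -18 kJ/mol.

-18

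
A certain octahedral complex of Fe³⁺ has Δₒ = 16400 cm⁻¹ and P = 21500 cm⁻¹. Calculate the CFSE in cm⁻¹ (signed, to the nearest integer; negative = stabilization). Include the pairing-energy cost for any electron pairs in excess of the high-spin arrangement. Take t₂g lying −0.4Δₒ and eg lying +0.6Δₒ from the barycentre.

0

Fe sits in group 8; removing 3 electrons leaves Fe³⁺ with 8 − 3 = 5 d electrons.
Here Δₒ < P (16400 < 21500), so the high-spin state is favoured.
Filling d⁵ accordingly: t₂g³ eg².
Orbital CFSE = 0.0Δₒ = 0.0 × 16400 = 0 cm⁻¹.
High-spin has no excess pairs, so no pairing correction applies.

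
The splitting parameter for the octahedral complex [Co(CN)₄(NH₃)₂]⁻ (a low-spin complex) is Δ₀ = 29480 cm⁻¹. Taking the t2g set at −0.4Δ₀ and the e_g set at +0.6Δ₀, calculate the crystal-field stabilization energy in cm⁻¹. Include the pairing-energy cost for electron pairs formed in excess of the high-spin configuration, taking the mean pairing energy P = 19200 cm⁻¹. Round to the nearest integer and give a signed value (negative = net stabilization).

Ligand charges: 4×(-1) from CN⁻ and 2×(+0) from NH₃ sum to -4; with overall charge -1, Co is +3.
Co sits in group 9; removing 3 electrons leaves Co³⁺ with 9 − 3 = 6 d electrons.
The d⁶ electrons fill as t2g^6 e_g^0.
CFSE(orbital) = 6×(-0.4Δ₀) + 0×(0.6Δ₀) = -2.4Δ₀; with Δ₀ = 29480 cm⁻¹ that is -70752 cm⁻¹.
High-spin d⁶ would be t2g^4 e_g^2 with 1 pair; low-spin has 3, so 2 excess pairs cost +2P = +38400 cm⁻¹.
Net CFSE = -70752 + 38400 = -32352 cm⁻¹.

-32352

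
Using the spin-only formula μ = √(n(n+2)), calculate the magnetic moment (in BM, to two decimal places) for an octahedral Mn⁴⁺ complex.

3.87 BM

Mn is in group 7, so Mn⁴⁺ is d³ (7 − 4 = 3).
For octahedral d³ the high- and low-spin configurations coincide.
Configuration: t₂g³ eg⁰ → 3 unpaired electrons.
μ(spin-only) = √[3(3+2)] = √15 ≈ 3.87 BM.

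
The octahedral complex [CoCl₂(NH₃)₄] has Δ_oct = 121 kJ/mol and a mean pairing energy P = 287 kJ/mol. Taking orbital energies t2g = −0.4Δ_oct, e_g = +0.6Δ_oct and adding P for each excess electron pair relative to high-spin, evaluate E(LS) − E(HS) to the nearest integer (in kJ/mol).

166

Ligand charges: 2×(-1) from Cl⁻ and 4×(+0) from NH₃ sum to -2; with overall charge +0, Co is +2.
Group 9 minus oxidation state +2 gives a d⁷ configuration for Co²⁺.
In the high-spin limit (t2g^5 e_g^2) the orbital term is -0.8Δ_oct = -97 kJ/mol, with no excess pairing.
For low-spin the configuration is t2g^6 e_g^1: orbital energy -1.8 × 121 = -218 kJ/mol, and 1 additional pair relative to high-spin adds 287 kJ/mol, giving 69 kJ/mol.
E(LS) − E(HS) = 69 − (-97) = 166 kJ/mol.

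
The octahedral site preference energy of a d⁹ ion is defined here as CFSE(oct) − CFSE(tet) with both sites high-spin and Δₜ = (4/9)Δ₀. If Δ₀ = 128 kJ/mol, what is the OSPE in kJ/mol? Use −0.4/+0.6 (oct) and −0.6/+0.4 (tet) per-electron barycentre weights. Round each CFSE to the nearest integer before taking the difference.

-54

Octahedral high-spin t₂g⁶ eg³: CFSE = -0.6 × 128 = -77 kJ/mol.
Tetrahedral: e⁴ t₂⁵, CFSE = 4(−0.6) + 5(+0.4) = -0.4Δₜ = -0.4 × (4/9) × 128 = -23 kJ/mol.
OSPE = CFSE(oct) − CFSE(tet) = -77 − (-23) = -54 kJ/mol.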